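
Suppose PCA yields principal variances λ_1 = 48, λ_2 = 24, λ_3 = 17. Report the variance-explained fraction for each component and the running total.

Step 1 — total variance = trace(Sigma) = Σ λ_i = 48 + 24 + 17 = 89.

Step 2 — fraction explained by component i = λ_i / Σ λ:
  PC1: 48/89 = 0.5393
  PC2: 24/89 = 0.2697
  PC3: 17/89 = 0.191

Step 3 — cumulative fraction after k components = (λ_1 + ... + λ_k) / Σ λ:
  k = 1: 48/89 = 0.5393
  k = 2: (48 + 24)/89 = 72/89 = 0.809
  k = 3: (48 + 24 + 17)/89 = 89/89 = 1

Summary (fraction, with percent):

explained: PC1 0.5393 (53.93%), PC2 0.2697 (26.97%), PC3 0.191 (19.1%);  cumulative: 0.5393, 0.809, 1


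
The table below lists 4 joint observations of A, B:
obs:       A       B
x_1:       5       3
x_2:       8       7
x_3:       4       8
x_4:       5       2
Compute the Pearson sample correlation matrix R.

Step 1 — column means:
  mean(A) = (5 + 8 + 4 + 5) / 4 = 22/4 = 5.5
  mean(B) = (3 + 7 + 8 + 2) / 4 = 20/4 = 5

Step 2 — sample variances and covariances s[i,j] = (1/(n-1)) · Σ_k (x_{k,i} - mean_i) · (x_{k,j} - mean_j), with n-1 = 3:
  s[A,A] = ((-0.5)·(-0.5) + (2.5)·(2.5) + (-1.5)·(-1.5) + (-0.5)·(-0.5)) / 3 = 9/3 = 3
  s[A,B] = ((-0.5)·(-2) + (2.5)·(2) + (-1.5)·(3) + (-0.5)·(-3)) / 3 = 3/3 = 1
  s[B,B] = ((-2)·(-2) + (2)·(2) + (3)·(3) + (-3)·(-3)) / 3 = 26/3 = 8.6667
  Sample standard deviations s_i = √(s[i,i]):
  s(A) = √(3) = 1.7321
  s(B) = √(8.6667) = 2.9439

Step 3 — r_{ij} = s_{ij} / (s_i · s_j):
  r[A,A] = 1 (diagonal).
  r[A,B] = 1 / (1.7321 · 2.9439) = 1 / 5.099 = 0.1961
  r[B,B] = 1 (diagonal).

R is symmetric with unit diagonal. Assembling:

R = [[1, 0.1961],
 [0.1961, 1]]


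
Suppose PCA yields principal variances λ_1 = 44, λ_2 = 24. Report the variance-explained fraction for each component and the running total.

Step 1 — total variance = trace(Sigma) = Σ λ_i = 44 + 24 = 68.

Step 2 — fraction explained by component i = λ_i / Σ λ:
  PC1: 44/68 = 0.6471
  PC2: 24/68 = 0.3529

Step 3 — cumulative fraction after k components = (λ_1 + ... + λ_k) / Σ λ:
  k = 1: 44/68 = 0.6471
  k = 2: (44 + 24)/68 = 68/68 = 1

Summary (fraction, with percent):

explained: PC1 0.6471 (64.71%), PC2 0.3529 (35.29%);  cumulative: 0.6471, 1


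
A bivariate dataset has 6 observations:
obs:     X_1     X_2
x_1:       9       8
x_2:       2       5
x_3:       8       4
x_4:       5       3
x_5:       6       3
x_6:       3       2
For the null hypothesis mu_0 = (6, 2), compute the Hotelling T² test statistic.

Step 1 — sample mean vector:
  mean(X_1) = (9 + 2 + 8 + 5 + 6 + 3) / 6 = 33/6 = 5.5
  mean(X_2) = (8 + 5 + 4 + 3 + 3 + 2) / 6 = 25/6 = 4.1667
  x̄ = (5.5, 4.1667),  deviation x̄ - mu_0 = (5.5, 4.1667) - (6, 2) = (-0.5, 2.1667).

Step 2 — sample covariance matrix, S[i,j] = (1/(n-1)) · Σ_k (x_{k,i} - mean_i) · (x_{k,j} - mean_j), divisor n-1 = 5:
  S[X_1,X_1] = ((3.5)·(3.5) + (-3.5)·(-3.5) + (2.5)·(2.5) + (-0.5)·(-0.5) + (0.5)·(0.5) + (-2.5)·(-2.5)) / 5 = 37.5/5 = 7.5
  S[X_1,X_2] = ((3.5)·(3.8333) + (-3.5)·(0.8333) + (2.5)·(-0.1667) + (-0.5)·(-1.1667) + (0.5)·(-1.1667) + (-2.5)·(-2.1667)) / 5 = 15.5/5 = 3.1
  S[X_2,X_2] = ((3.8333)·(3.8333) + (0.8333)·(0.8333) + (-0.1667)·(-0.1667) + (-1.1667)·(-1.1667) + (-1.1667)·(-1.1667) + (-2.1667)·(-2.1667)) / 5 = 22.8333/5 = 4.5667
  S = [[7.5, 3.1],
 [3.1, 4.5667]].

Step 3 — invert S. det(S) = 7.5·4.5667 - (3.1)² = 24.64.
  S^{-1} = (1/det) · [[d, -b], [-b, a]] = [[0.1853, -0.1258],
 [-0.1258, 0.3044]].

Step 4 — quadratic form (x̄ - mu_0)^T · S^{-1} · (x̄ - mu_0):
  S^{-1} · (x̄ - mu_0) = (-0.3653, 0.7224),
  (x̄ - mu_0)^T · [...] = (-0.5)·(-0.3653) + (2.1667)·(0.7224) = 1.7478.

Step 5 — scale by n: T² = 6 · 1.7478 = 10.487.

T² ≈ 10.487


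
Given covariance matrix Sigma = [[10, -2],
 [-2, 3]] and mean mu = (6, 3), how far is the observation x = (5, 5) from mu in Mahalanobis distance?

Step 1 — centre the observation: (x - mu) = (-1, 2).

Step 2 — invert Sigma. det(Sigma) = 10·3 - (-2)² = 26.
  Sigma^{-1} = (1/det) · [[d, -b], [-b, a]] = [[0.1154, 0.0769],
 [0.0769, 0.3846]].

Step 3 — form the quadratic (x - mu)^T · Sigma^{-1} · (x - mu):
  Sigma^{-1} · (x - mu) = (0.0385, 0.6923).
  (x - mu)^T · [Sigma^{-1} · (x - mu)] = (-1)·(0.0385) + (2)·(0.6923) = 1.3462.

Step 4 — take square root: d = √(1.3462) ≈ 1.1602.

d(x, mu) = √(1.3462) ≈ 1.1602


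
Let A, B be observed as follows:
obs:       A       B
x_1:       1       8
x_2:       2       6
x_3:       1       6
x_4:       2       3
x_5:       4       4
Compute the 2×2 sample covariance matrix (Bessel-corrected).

Step 1 — column means:
  mean(A) = (1 + 2 + 1 + 2 + 4) / 5 = 10/5 = 2
  mean(B) = (8 + 6 + 6 + 3 + 4) / 5 = 27/5 = 5.4

Step 2 — sample covariance S[i,j] = (1/(n-1)) · Σ_k (x_{k,i} - mean_i) · (x_{k,j} - mean_j), with n-1 = 4.
  S[A,A] = ((-1)·(-1) + (0)·(0) + (-1)·(-1) + (0)·(0) + (2)·(2)) / 4 = 6/4 = 1.5
  S[A,B] = ((-1)·(2.6) + (0)·(0.6) + (-1)·(0.6) + (0)·(-2.4) + (2)·(-1.4)) / 4 = -6/4 = -1.5
  S[B,B] = ((2.6)·(2.6) + (0.6)·(0.6) + (0.6)·(0.6) + (-2.4)·(-2.4) + (-1.4)·(-1.4)) / 4 = 15.2/4 = 3.8

S is symmetric (S[j,i] = S[i,j]). Assembling:

S = [[1.5, -1.5],
 [-1.5, 3.8]]


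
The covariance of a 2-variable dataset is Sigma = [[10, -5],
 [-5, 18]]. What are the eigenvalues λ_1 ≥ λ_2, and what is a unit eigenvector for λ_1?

Step 1 — characteristic polynomial of 2×2 Sigma:
  det(Sigma - λI) = λ² - trace · λ + det = 0.
  trace = 10 + 18 = 28, det = 10·18 - (-5)² = 155.
Step 2 — discriminant:
  Δ = trace² - 4·det = 784 - 620 = 164.
Step 3 — eigenvalues:
  λ = (trace ± √Δ)/2 = (28 ± 12.8062)/2,
  λ_1 = 20.4031,  λ_2 = 7.5969.

Step 4 — unit eigenvector for λ_1: solve (Sigma - λ_1 I)v = 0. First row:
  (10 - 20.4031)·v_x + (-5)·v_y = 0, i.e. (-10.4031)·v_x + (-5)·v_y = 0,
  so v ∝ (b, λ_1 - a) = (-5, 10.4031); multiply by -1 so the first entry is positive: u = (5, -10.4031).
  ||u|| = √((5)² + (-10.4031)²) = √(133.225) ≈ 11.5423,
  v_1 = u/||u|| ≈ (0.4332, -0.9013) (||v_1|| = 1).

λ_1 = 20.4031,  λ_2 = 7.5969;  v_1 ≈ (0.4332, -0.9013)


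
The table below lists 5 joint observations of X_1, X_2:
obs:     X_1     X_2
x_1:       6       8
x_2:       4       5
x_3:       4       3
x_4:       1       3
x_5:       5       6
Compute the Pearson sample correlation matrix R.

Step 1 — column means:
  mean(X_1) = (6 + 4 + 4 + 1 + 5) / 5 = 20/5 = 4
  mean(X_2) = (8 + 5 + 3 + 3 + 6) / 5 = 25/5 = 5

Step 2 — sample variances and covariances s[i,j] = (1/(n-1)) · Σ_k (x_{k,i} - mean_i) · (x_{k,j} - mean_j), with n-1 = 4:
  s[X_1,X_1] = ((2)·(2) + (0)·(0) + (0)·(0) + (-3)·(-3) + (1)·(1)) / 4 = 14/4 = 3.5
  s[X_1,X_2] = ((2)·(3) + (0)·(0) + (0)·(-2) + (-3)·(-2) + (1)·(1)) / 4 = 13/4 = 3.25
  s[X_2,X_2] = ((3)·(3) + (0)·(0) + (-2)·(-2) + (-2)·(-2) + (1)·(1)) / 4 = 18/4 = 4.5
  Sample standard deviations s_i = √(s[i,i]):
  s(X_1) = √(3.5) = 1.8708
  s(X_2) = √(4.5) = 2.1213

Step 3 — r_{ij} = s_{ij} / (s_i · s_j):
  r[X_1,X_1] = 1 (diagonal).
  r[X_1,X_2] = 3.25 / (1.8708 · 2.1213) = 3.25 / 3.9686 = 0.8189
  r[X_2,X_2] = 1 (diagonal).

R is symmetric with unit diagonal. Assembling:

R = [[1, 0.8189],
 [0.8189, 1]]


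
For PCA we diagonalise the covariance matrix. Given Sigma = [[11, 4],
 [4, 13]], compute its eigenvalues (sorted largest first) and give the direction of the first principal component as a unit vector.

Step 1 — characteristic polynomial of 2×2 Sigma:
  det(Sigma - λI) = λ² - trace · λ + det = 0.
  trace = 11 + 13 = 24, det = 11·13 - (4)² = 127.
Step 2 — discriminant:
  Δ = trace² - 4·det = 576 - 508 = 68.
Step 3 — eigenvalues:
  λ = (trace ± √Δ)/2 = (24 ± 8.2462)/2,
  λ_1 = 16.1231,  λ_2 = 7.8769.

Step 4 — unit eigenvector for λ_1: solve (Sigma - λ_1 I)v = 0. First row:
  (11 - 16.1231)·v_x + (4)·v_y = 0, i.e. (-5.1231)·v_x + (4)·v_y = 0,
  so v ∝ (b, λ_1 - a) = (4, 5.1231) = u.
  ||u|| = √((4)² + (5.1231)²) = √(42.2462) ≈ 6.4997,
  v_1 = u/||u|| ≈ (0.6154, 0.7882) (||v_1|| = 1).

λ_1 = 16.1231,  λ_2 = 7.8769;  v_1 ≈ (0.6154, 0.7882)


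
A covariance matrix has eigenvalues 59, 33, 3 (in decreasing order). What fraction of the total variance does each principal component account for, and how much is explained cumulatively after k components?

Step 1 — total variance = trace(Sigma) = Σ λ_i = 59 + 33 + 3 = 95.

Step 2 — fraction explained by component i = λ_i / Σ λ:
  PC1: 59/95 = 0.6211
  PC2: 33/95 = 0.3474
  PC3: 3/95 = 0.0316

Step 3 — cumulative fraction after k components = (λ_1 + ... + λ_k) / Σ λ:
  k = 1: 59/95 = 0.6211
  k = 2: (59 + 33)/95 = 92/95 = 0.9684
  k = 3: (59 + 33 + 3)/95 = 95/95 = 1

Summary (fraction, with percent):

explained: PC1 0.6211 (62.11%), PC2 0.3474 (34.74%), PC3 0.0316 (3.16%);  cumulative: 0.6211, 0.9684, 1


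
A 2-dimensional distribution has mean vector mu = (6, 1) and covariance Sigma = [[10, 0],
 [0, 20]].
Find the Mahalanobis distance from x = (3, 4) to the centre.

Step 1 — centre the observation: (x - mu) = (-3, 3).

Step 2 — invert Sigma. det(Sigma) = 10·20 - (0)² = 200.
  Sigma^{-1} = (1/det) · [[d, -b], [-b, a]] = [[0.1, 0],
 [0, 0.05]].

Step 3 — form the quadratic (x - mu)^T · Sigma^{-1} · (x - mu):
  Sigma^{-1} · (x - mu) = (-0.3, 0.15).
  (x - mu)^T · [Sigma^{-1} · (x - mu)] = (-3)·(-0.3) + (3)·(0.15) = 1.35.

Step 4 — take square root: d = √(1.35) ≈ 1.1619.

d(x, mu) = √(1.35) ≈ 1.1619


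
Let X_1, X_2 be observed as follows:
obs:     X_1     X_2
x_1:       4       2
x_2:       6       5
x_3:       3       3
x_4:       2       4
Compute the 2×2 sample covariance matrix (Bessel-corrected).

Step 1 — column means:
  mean(X_1) = (4 + 6 + 3 + 2) / 4 = 15/4 = 3.75
  mean(X_2) = (2 + 5 + 3 + 4) / 4 = 14/4 = 3.5

Step 2 — sample covariance S[i,j] = (1/(n-1)) · Σ_k (x_{k,i} - mean_i) · (x_{k,j} - mean_j), with n-1 = 3.
  S[X_1,X_1] = ((0.25)·(0.25) + (2.25)·(2.25) + (-0.75)·(-0.75) + (-1.75)·(-1.75)) / 3 = 8.75/3 = 2.9167
  S[X_1,X_2] = ((0.25)·(-1.5) + (2.25)·(1.5) + (-0.75)·(-0.5) + (-1.75)·(0.5)) / 3 = 2.5/3 = 0.8333
  S[X_2,X_2] = ((-1.5)·(-1.5) + (1.5)·(1.5) + (-0.5)·(-0.5) + (0.5)·(0.5)) / 3 = 5/3 = 1.6667

S is symmetric (S[j,i] = S[i,j]). Assembling:

S = [[2.9167, 0.8333],
 [0.8333, 1.6667]]


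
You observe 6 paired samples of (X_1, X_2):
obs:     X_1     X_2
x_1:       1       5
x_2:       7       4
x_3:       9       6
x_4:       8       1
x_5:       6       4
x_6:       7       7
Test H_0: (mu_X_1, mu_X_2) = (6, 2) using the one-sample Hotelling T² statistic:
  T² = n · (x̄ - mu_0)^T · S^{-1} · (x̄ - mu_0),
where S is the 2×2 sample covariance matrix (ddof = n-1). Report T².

Step 1 — sample mean vector:
  mean(X_1) = (1 + 7 + 9 + 8 + 6 + 7) / 6 = 38/6 = 6.3333
  mean(X_2) = (5 + 4 + 6 + 1 + 4 + 7) / 6 = 27/6 = 4.5
  x̄ = (6.3333, 4.5),  deviation x̄ - mu_0 = (6.3333, 4.5) - (6, 2) = (0.3333, 2.5).

Step 2 — sample covariance matrix, S[i,j] = (1/(n-1)) · Σ_k (x_{k,i} - mean_i) · (x_{k,j} - mean_j), divisor n-1 = 5:
  S[X_1,X_1] = ((-5.3333)·(-5.3333) + (0.6667)·(0.6667) + (2.6667)·(2.6667) + (1.6667)·(1.6667) + (-0.3333)·(-0.3333) + (0.6667)·(0.6667)) / 5 = 39.3333/5 = 7.8667
  S[X_1,X_2] = ((-5.3333)·(0.5) + (0.6667)·(-0.5) + (2.6667)·(1.5) + (1.6667)·(-3.5) + (-0.3333)·(-0.5) + (0.6667)·(2.5)) / 5 = -3/5 = -0.6
  S[X_2,X_2] = ((0.5)·(0.5) + (-0.5)·(-0.5) + (1.5)·(1.5) + (-3.5)·(-3.5) + (-0.5)·(-0.5) + (2.5)·(2.5)) / 5 = 21.5/5 = 4.3
  S = [[7.8667, -0.6],
 [-0.6, 4.3]].

Step 3 — invert S. det(S) = 7.8667·4.3 - (-0.6)² = 33.4667.
  S^{-1} = (1/det) · [[d, -b], [-b, a]] = [[0.1285, 0.0179],
 [0.0179, 0.2351]].

Step 4 — quadratic form (x̄ - mu_0)^T · S^{-1} · (x̄ - mu_0):
  S^{-1} · (x̄ - mu_0) = (0.0876, 0.5936),
  (x̄ - mu_0)^T · [...] = (0.3333)·(0.0876) + (2.5)·(0.5936) = 1.5133.

Step 5 — scale by n: T² = 6 · 1.5133 = 9.0797.

T² ≈ 9.0797


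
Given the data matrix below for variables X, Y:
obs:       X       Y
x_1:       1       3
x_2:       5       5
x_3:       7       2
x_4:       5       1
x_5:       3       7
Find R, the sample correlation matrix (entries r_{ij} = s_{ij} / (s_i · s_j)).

Step 1 — column means:
  mean(X) = (1 + 5 + 7 + 5 + 3) / 5 = 21/5 = 4.2
  mean(Y) = (3 + 5 + 2 + 1 + 7) / 5 = 18/5 = 3.6

Step 2 — sample variances and covariances s[i,j] = (1/(n-1)) · Σ_k (x_{k,i} - mean_i) · (x_{k,j} - mean_j), with n-1 = 4:
  s[X,X] = ((-3.2)·(-3.2) + (0.8)·(0.8) + (2.8)·(2.8) + (0.8)·(0.8) + (-1.2)·(-1.2)) / 4 = 20.8/4 = 5.2
  s[X,Y] = ((-3.2)·(-0.6) + (0.8)·(1.4) + (2.8)·(-1.6) + (0.8)·(-2.6) + (-1.2)·(3.4)) / 4 = -7.6/4 = -1.9
  s[Y,Y] = ((-0.6)·(-0.6) + (1.4)·(1.4) + (-1.6)·(-1.6) + (-2.6)·(-2.6) + (3.4)·(3.4)) / 4 = 23.2/4 = 5.8
  Sample standard deviations s_i = √(s[i,i]):
  s(X) = √(5.2) = 2.2804
  s(Y) = √(5.8) = 2.4083

Step 3 — r_{ij} = s_{ij} / (s_i · s_j):
  r[X,X] = 1 (diagonal).
  r[X,Y] = -1.9 / (2.2804 · 2.4083) = -1.9 / 5.4918 = -0.346
  r[Y,Y] = 1 (diagonal).

R is symmetric with unit diagonal. Assembling:

R = [[1, -0.346],
 [-0.346, 1]]


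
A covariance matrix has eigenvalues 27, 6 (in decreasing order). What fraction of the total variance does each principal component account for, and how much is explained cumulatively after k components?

Step 1 — total variance = trace(Sigma) = Σ λ_i = 27 + 6 = 33.

Step 2 — fraction explained by component i = λ_i / Σ λ:
  PC1: 27/33 = 0.8182
  PC2: 6/33 = 0.1818

Step 3 — cumulative fraction after k components = (λ_1 + ... + λ_k) / Σ λ:
  k = 1: 27/33 = 0.8182
  k = 2: (27 + 6)/33 = 33/33 = 1

Summary (fraction, with percent):

explained: PC1 0.8182 (81.82%), PC2 0.1818 (18.18%);  cumulative: 0.8182, 1


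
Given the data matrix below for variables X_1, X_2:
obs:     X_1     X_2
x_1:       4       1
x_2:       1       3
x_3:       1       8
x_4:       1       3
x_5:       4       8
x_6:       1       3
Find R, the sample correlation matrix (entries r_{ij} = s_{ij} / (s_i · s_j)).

Step 1 — column means:
  mean(X_1) = (4 + 1 + 1 + 1 + 4 + 1) / 6 = 12/6 = 2
  mean(X_2) = (1 + 3 + 8 + 3 + 8 + 3) / 6 = 26/6 = 4.3333

Step 2 — sample variances and covariances s[i,j] = (1/(n-1)) · Σ_k (x_{k,i} - mean_i) · (x_{k,j} - mean_j), with n-1 = 5:
  s[X_1,X_1] = ((2)·(2) + (-1)·(-1) + (-1)·(-1) + (-1)·(-1) + (2)·(2) + (-1)·(-1)) / 5 = 12/5 = 2.4
  s[X_1,X_2] = ((2)·(-3.3333) + (-1)·(-1.3333) + (-1)·(3.6667) + (-1)·(-1.3333) + (2)·(3.6667) + (-1)·(-1.3333)) / 5 = 1/5 = 0.2
  s[X_2,X_2] = ((-3.3333)·(-3.3333) + (-1.3333)·(-1.3333) + (3.6667)·(3.6667) + (-1.3333)·(-1.3333) + (3.6667)·(3.6667) + (-1.3333)·(-1.3333)) / 5 = 43.3333/5 = 8.6667
  Sample standard deviations s_i = √(s[i,i]):
  s(X_1) = √(2.4) = 1.5492
  s(X_2) = √(8.6667) = 2.9439

Step 3 — r_{ij} = s_{ij} / (s_i · s_j):
  r[X_1,X_1] = 1 (diagonal).
  r[X_1,X_2] = 0.2 / (1.5492 · 2.9439) = 0.2 / 4.5607 = 0.0439
  r[X_2,X_2] = 1 (diagonal).

R is symmetric with unit diagonal. Assembling:

R = [[1, 0.0439],
 [0.0439, 1]]


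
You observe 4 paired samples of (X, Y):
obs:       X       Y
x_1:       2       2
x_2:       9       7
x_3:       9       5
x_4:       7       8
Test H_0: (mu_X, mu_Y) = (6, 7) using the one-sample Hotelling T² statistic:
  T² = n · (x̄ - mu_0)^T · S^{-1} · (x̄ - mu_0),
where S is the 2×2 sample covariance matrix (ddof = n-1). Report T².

Step 1 — sample mean vector:
  mean(X) = (2 + 9 + 9 + 7) / 4 = 27/4 = 6.75
  mean(Y) = (2 + 7 + 5 + 8) / 4 = 22/4 = 5.5
  x̄ = (6.75, 5.5),  deviation x̄ - mu_0 = (6.75, 5.5) - (6, 7) = (0.75, -1.5).

Step 2 — sample covariance matrix, S[i,j] = (1/(n-1)) · Σ_k (x_{k,i} - mean_i) · (x_{k,j} - mean_j), divisor n-1 = 3:
  S[X,X] = ((-4.75)·(-4.75) + (2.25)·(2.25) + (2.25)·(2.25) + (0.25)·(0.25)) / 3 = 32.75/3 = 10.9167
  S[X,Y] = ((-4.75)·(-3.5) + (2.25)·(1.5) + (2.25)·(-0.5) + (0.25)·(2.5)) / 3 = 19.5/3 = 6.5
  S[Y,Y] = ((-3.5)·(-3.5) + (1.5)·(1.5) + (-0.5)·(-0.5) + (2.5)·(2.5)) / 3 = 21/3 = 7
  S = [[10.9167, 6.5],
 [6.5, 7]].

Step 3 — invert S. det(S) = 10.9167·7 - (6.5)² = 34.1667.
  S^{-1} = (1/det) · [[d, -b], [-b, a]] = [[0.2049, -0.1902],
 [-0.1902, 0.3195]].

Step 4 — quadratic form (x̄ - mu_0)^T · S^{-1} · (x̄ - mu_0):
  S^{-1} · (x̄ - mu_0) = (0.439, -0.622),
  (x̄ - mu_0)^T · [...] = (0.75)·(0.439) + (-1.5)·(-0.622) = 1.2622.

Step 5 — scale by n: T² = 4 · 1.2622 = 5.0488.

T² ≈ 5.0488


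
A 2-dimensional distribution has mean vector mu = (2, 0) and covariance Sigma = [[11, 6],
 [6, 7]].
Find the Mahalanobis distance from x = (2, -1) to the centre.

Step 1 — centre the observation: (x - mu) = (0, -1).

Step 2 — invert Sigma. det(Sigma) = 11·7 - (6)² = 41.
  Sigma^{-1} = (1/det) · [[d, -b], [-b, a]] = [[0.1707, -0.1463],
 [-0.1463, 0.2683]].

Step 3 — form the quadratic (x - mu)^T · Sigma^{-1} · (x - mu):
  Sigma^{-1} · (x - mu) = (0.1463, -0.2683).
  (x - mu)^T · [Sigma^{-1} · (x - mu)] = (0)·(0.1463) + (-1)·(-0.2683) = 0.2683.

Step 4 — take square root: d = √(0.2683) ≈ 0.518.

d(x, mu) = √(0.2683) ≈ 0.518


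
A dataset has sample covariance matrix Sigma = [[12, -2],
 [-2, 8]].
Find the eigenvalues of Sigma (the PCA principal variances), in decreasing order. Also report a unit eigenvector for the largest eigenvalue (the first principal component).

Step 1 — characteristic polynomial of 2×2 Sigma:
  det(Sigma - λI) = λ² - trace · λ + det = 0.
  trace = 12 + 8 = 20, det = 12·8 - (-2)² = 92.
Step 2 — discriminant:
  Δ = trace² - 4·det = 400 - 368 = 32.
Step 3 — eigenvalues:
  λ = (trace ± √Δ)/2 = (20 ± 5.6569)/2,
  λ_1 = 12.8284,  λ_2 = 7.1716.

Step 4 — unit eigenvector for λ_1: solve (Sigma - λ_1 I)v = 0. First row:
  (12 - 12.8284)·v_x + (-2)·v_y = 0, i.e. (-0.8284)·v_x + (-2)·v_y = 0,
  so v ∝ (b, λ_1 - a) = (-2, 0.8284); multiply by -1 so the first entry is positive: u = (2, -0.8284).
  ||u|| = √((2)² + (-0.8284)²) = √(4.6863) ≈ 2.1648,
  v_1 = u/||u|| ≈ (0.9239, -0.3827) (||v_1|| = 1).

λ_1 = 12.8284,  λ_2 = 7.1716;  v_1 ≈ (0.9239, -0.3827)


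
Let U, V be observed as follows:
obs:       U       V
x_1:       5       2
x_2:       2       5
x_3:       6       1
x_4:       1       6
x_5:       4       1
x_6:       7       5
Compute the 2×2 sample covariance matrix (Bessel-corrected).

Step 1 — column means:
  mean(U) = (5 + 2 + 6 + 1 + 4 + 7) / 6 = 25/6 = 4.1667
  mean(V) = (2 + 5 + 1 + 6 + 1 + 5) / 6 = 20/6 = 3.3333

Step 2 — sample covariance S[i,j] = (1/(n-1)) · Σ_k (x_{k,i} - mean_i) · (x_{k,j} - mean_j), with n-1 = 5.
  S[U,U] = ((0.8333)·(0.8333) + (-2.1667)·(-2.1667) + (1.8333)·(1.8333) + (-3.1667)·(-3.1667) + (-0.1667)·(-0.1667) + (2.8333)·(2.8333)) / 5 = 26.8333/5 = 5.3667
  S[U,V] = ((0.8333)·(-1.3333) + (-2.1667)·(1.6667) + (1.8333)·(-2.3333) + (-3.1667)·(2.6667) + (-0.1667)·(-2.3333) + (2.8333)·(1.6667)) / 5 = -12.3333/5 = -2.4667
  S[V,V] = ((-1.3333)·(-1.3333) + (1.6667)·(1.6667) + (-2.3333)·(-2.3333) + (2.6667)·(2.6667) + (-2.3333)·(-2.3333) + (1.6667)·(1.6667)) / 5 = 25.3333/5 = 5.0667

S is symmetric (S[j,i] = S[i,j]). Assembling:

S = [[5.3667, -2.4667],
 [-2.4667, 5.0667]]


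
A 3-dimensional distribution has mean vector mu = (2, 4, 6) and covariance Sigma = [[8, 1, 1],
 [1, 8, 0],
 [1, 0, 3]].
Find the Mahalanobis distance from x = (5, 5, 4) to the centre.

Step 1 — centre the observation: (x - mu) = (3, 1, -2).

Step 2 — invert Sigma (cofactor / det for 3×3, or solve directly):
  Sigma^{-1} = [[0.1326, -0.0166, -0.0442],
 [-0.0166, 0.1271, 0.0055],
 [-0.0442, 0.0055, 0.3481]].

Step 3 — form the quadratic (x - mu)^T · Sigma^{-1} · (x - mu):
  Sigma^{-1} · (x - mu) = (0.4696, 0.0663, -0.8232).
  (x - mu)^T · [Sigma^{-1} · (x - mu)] = (3)·(0.4696) + (1)·(0.0663) + (-2)·(-0.8232) = 3.1215.

Step 4 — take square root: d = √(3.1215) ≈ 1.7668.

d(x, mu) = √(3.1215) ≈ 1.7668


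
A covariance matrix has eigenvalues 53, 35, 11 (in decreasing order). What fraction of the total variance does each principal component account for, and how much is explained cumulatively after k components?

Step 1 — total variance = trace(Sigma) = Σ λ_i = 53 + 35 + 11 = 99.

Step 2 — fraction explained by component i = λ_i / Σ λ:
  PC1: 53/99 = 0.5354
  PC2: 35/99 = 0.3535
  PC3: 11/99 = 0.1111

Step 3 — cumulative fraction after k components = (λ_1 + ... + λ_k) / Σ λ:
  k = 1: 53/99 = 0.5354
  k = 2: (53 + 35)/99 = 88/99 = 0.8889
  k = 3: (53 + 35 + 11)/99 = 99/99 = 1

Summary (fraction, with percent):

explained: PC1 0.5354 (53.54%), PC2 0.3535 (35.35%), PC3 0.1111 (11.11%);  cumulative: 0.5354, 0.8889, 1


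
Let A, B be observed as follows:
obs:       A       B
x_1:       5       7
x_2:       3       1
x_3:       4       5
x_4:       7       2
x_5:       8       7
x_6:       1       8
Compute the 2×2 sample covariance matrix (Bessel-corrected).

Step 1 — column means:
  mean(A) = (5 + 3 + 4 + 7 + 8 + 1) / 6 = 28/6 = 4.6667
  mean(B) = (7 + 1 + 5 + 2 + 7 + 8) / 6 = 30/6 = 5

Step 2 — sample covariance S[i,j] = (1/(n-1)) · Σ_k (x_{k,i} - mean_i) · (x_{k,j} - mean_j), with n-1 = 5.
  S[A,A] = ((0.3333)·(0.3333) + (-1.6667)·(-1.6667) + (-0.6667)·(-0.6667) + (2.3333)·(2.3333) + (3.3333)·(3.3333) + (-3.6667)·(-3.6667)) / 5 = 33.3333/5 = 6.6667
  S[A,B] = ((0.3333)·(2) + (-1.6667)·(-4) + (-0.6667)·(0) + (2.3333)·(-3) + (3.3333)·(2) + (-3.6667)·(3)) / 5 = -4/5 = -0.8
  S[B,B] = ((2)·(2) + (-4)·(-4) + (0)·(0) + (-3)·(-3) + (2)·(2) + (3)·(3)) / 5 = 42/5 = 8.4

S is symmetric (S[j,i] = S[i,j]). Assembling:

S = [[6.6667, -0.8],
 [-0.8, 8.4]]


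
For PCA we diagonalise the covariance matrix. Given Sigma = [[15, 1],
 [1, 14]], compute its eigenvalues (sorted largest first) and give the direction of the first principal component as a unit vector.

Step 1 — characteristic polynomial of 2×2 Sigma:
  det(Sigma - λI) = λ² - trace · λ + det = 0.
  trace = 15 + 14 = 29, det = 15·14 - (1)² = 209.
Step 2 — discriminant:
  Δ = trace² - 4·det = 841 - 836 = 5.
Step 3 — eigenvalues:
  λ = (trace ± √Δ)/2 = (29 ± 2.2361)/2,
  λ_1 = 15.618,  λ_2 = 13.382.

Step 4 — unit eigenvector for λ_1: solve (Sigma - λ_1 I)v = 0. First row:
  (15 - 15.618)·v_x + (1)·v_y = 0, i.e. (-0.618)·v_x + (1)·v_y = 0,
  so v ∝ (b, λ_1 - a) = (1, 0.618) = u.
  ||u|| = √((1)² + (0.618)²) = √(1.382) ≈ 1.1756,
  v_1 = u/||u|| ≈ (0.8507, 0.5257) (||v_1|| = 1).

λ_1 = 15.618,  λ_2 = 13.382;  v_1 ≈ (0.8507, 0.5257)


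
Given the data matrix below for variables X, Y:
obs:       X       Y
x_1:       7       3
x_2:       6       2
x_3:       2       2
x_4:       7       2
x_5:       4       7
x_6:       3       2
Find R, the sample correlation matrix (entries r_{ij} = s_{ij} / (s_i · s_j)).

Step 1 — column means:
  mean(X) = (7 + 6 + 2 + 7 + 4 + 3) / 6 = 29/6 = 4.8333
  mean(Y) = (3 + 2 + 2 + 2 + 7 + 2) / 6 = 18/6 = 3

Step 2 — sample variances and covariances s[i,j] = (1/(n-1)) · Σ_k (x_{k,i} - mean_i) · (x_{k,j} - mean_j), with n-1 = 5:
  s[X,X] = ((2.1667)·(2.1667) + (1.1667)·(1.1667) + (-2.8333)·(-2.8333) + (2.1667)·(2.1667) + (-0.8333)·(-0.8333) + (-1.8333)·(-1.8333)) / 5 = 22.8333/5 = 4.5667
  s[X,Y] = ((2.1667)·(0) + (1.1667)·(-1) + (-2.8333)·(-1) + (2.1667)·(-1) + (-0.8333)·(4) + (-1.8333)·(-1)) / 5 = -2/5 = -0.4
  s[Y,Y] = ((0)·(0) + (-1)·(-1) + (-1)·(-1) + (-1)·(-1) + (4)·(4) + (-1)·(-1)) / 5 = 20/5 = 4
  Sample standard deviations s_i = √(s[i,i]):
  s(X) = √(4.5667) = 2.137
  s(Y) = √(4) = 2

Step 3 — r_{ij} = s_{ij} / (s_i · s_j):
  r[X,X] = 1 (diagonal).
  r[X,Y] = -0.4 / (2.137 · 2) = -0.4 / 4.274 = -0.0936
  r[Y,Y] = 1 (diagonal).

R is symmetric with unit diagonal. Assembling:

R = [[1, -0.0936],
 [-0.0936, 1]]


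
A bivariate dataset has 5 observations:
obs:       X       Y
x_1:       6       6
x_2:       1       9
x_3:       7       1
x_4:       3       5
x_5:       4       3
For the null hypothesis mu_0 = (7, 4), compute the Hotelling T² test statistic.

Step 1 — sample mean vector:
  mean(X) = (6 + 1 + 7 + 3 + 4) / 5 = 21/5 = 4.2
  mean(Y) = (6 + 9 + 1 + 5 + 3) / 5 = 24/5 = 4.8
  x̄ = (4.2, 4.8),  deviation x̄ - mu_0 = (4.2, 4.8) - (7, 4) = (-2.8, 0.8).

Step 2 — sample covariance matrix, S[i,j] = (1/(n-1)) · Σ_k (x_{k,i} - mean_i) · (x_{k,j} - mean_j), divisor n-1 = 4:
  S[X,X] = ((1.8)·(1.8) + (-3.2)·(-3.2) + (2.8)·(2.8) + (-1.2)·(-1.2) + (-0.2)·(-0.2)) / 4 = 22.8/4 = 5.7
  S[X,Y] = ((1.8)·(1.2) + (-3.2)·(4.2) + (2.8)·(-3.8) + (-1.2)·(0.2) + (-0.2)·(-1.8)) / 4 = -21.8/4 = -5.45
  S[Y,Y] = ((1.2)·(1.2) + (4.2)·(4.2) + (-3.8)·(-3.8) + (0.2)·(0.2) + (-1.8)·(-1.8)) / 4 = 36.8/4 = 9.2
  S = [[5.7, -5.45],
 [-5.45, 9.2]].

Step 3 — invert S. det(S) = 5.7·9.2 - (-5.45)² = 22.7375.
  S^{-1} = (1/det) · [[d, -b], [-b, a]] = [[0.4046, 0.2397],
 [0.2397, 0.2507]].

Step 4 — quadratic form (x̄ - mu_0)^T · S^{-1} · (x̄ - mu_0):
  S^{-1} · (x̄ - mu_0) = (-0.9412, -0.4706),
  (x̄ - mu_0)^T · [...] = (-2.8)·(-0.9412) + (0.8)·(-0.4706) = 2.2588.

Step 5 — scale by n: T² = 5 · 2.2588 = 11.2941.

T² ≈ 11.2941


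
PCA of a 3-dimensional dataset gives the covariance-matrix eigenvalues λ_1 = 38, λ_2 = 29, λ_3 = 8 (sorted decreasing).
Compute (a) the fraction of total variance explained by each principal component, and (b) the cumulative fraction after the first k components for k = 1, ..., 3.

Step 1 — total variance = trace(Sigma) = Σ λ_i = 38 + 29 + 8 = 75.

Step 2 — fraction explained by component i = λ_i / Σ λ:
  PC1: 38/75 = 0.5067
  PC2: 29/75 = 0.3867
  PC3: 8/75 = 0.1067

Step 3 — cumulative fraction after k components = (λ_1 + ... + λ_k) / Σ λ:
  k = 1: 38/75 = 0.5067
  k = 2: (38 + 29)/75 = 67/75 = 0.8933
  k = 3: (38 + 29 + 8)/75 = 75/75 = 1

Summary (fraction, with percent):

explained: PC1 0.5067 (50.67%), PC2 0.3867 (38.67%), PC3 0.1067 (10.67%);  cumulative: 0.5067, 0.8933, 1


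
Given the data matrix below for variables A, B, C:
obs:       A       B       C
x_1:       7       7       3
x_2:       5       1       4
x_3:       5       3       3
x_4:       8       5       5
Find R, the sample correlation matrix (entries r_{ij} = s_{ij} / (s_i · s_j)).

Step 1 — column means:
  mean(A) = (7 + 5 + 5 + 8) / 4 = 25/4 = 6.25
  mean(B) = (7 + 1 + 3 + 5) / 4 = 16/4 = 4
  mean(C) = (3 + 4 + 3 + 5) / 4 = 15/4 = 3.75

Step 2 — sample variances and covariances s[i,j] = (1/(n-1)) · Σ_k (x_{k,i} - mean_i) · (x_{k,j} - mean_j), with n-1 = 3:
  s[A,A] = ((0.75)·(0.75) + (-1.25)·(-1.25) + (-1.25)·(-1.25) + (1.75)·(1.75)) / 3 = 6.75/3 = 2.25
  s[A,B] = ((0.75)·(3) + (-1.25)·(-3) + (-1.25)·(-1) + (1.75)·(1)) / 3 = 9/3 = 3
  s[A,C] = ((0.75)·(-0.75) + (-1.25)·(0.25) + (-1.25)·(-0.75) + (1.75)·(1.25)) / 3 = 2.25/3 = 0.75
  s[B,B] = ((3)·(3) + (-3)·(-3) + (-1)·(-1) + (1)·(1)) / 3 = 20/3 = 6.6667
  s[B,C] = ((3)·(-0.75) + (-3)·(0.25) + (-1)·(-0.75) + (1)·(1.25)) / 3 = -1/3 = -0.3333
  s[C,C] = ((-0.75)·(-0.75) + (0.25)·(0.25) + (-0.75)·(-0.75) + (1.25)·(1.25)) / 3 = 2.75/3 = 0.9167
  Sample standard deviations s_i = √(s[i,i]):
  s(A) = √(2.25) = 1.5
  s(B) = √(6.6667) = 2.582
  s(C) = √(0.9167) = 0.9574

Step 3 — r_{ij} = s_{ij} / (s_i · s_j):
  r[A,A] = 1 (diagonal).
  r[A,B] = 3 / (1.5 · 2.582) = 3 / 3.873 = 0.7746
  r[A,C] = 0.75 / (1.5 · 0.9574) = 0.75 / 1.4361 = 0.5222
  r[B,B] = 1 (diagonal).
  r[B,C] = -0.3333 / (2.582 · 0.9574) = -0.3333 / 2.4721 = -0.1348
  r[C,C] = 1 (diagonal).

R is symmetric with unit diagonal. Assembling:

R = [[1, 0.7746, 0.5222],
 [0.7746, 1, -0.1348],
 [0.5222, -0.1348, 1]]


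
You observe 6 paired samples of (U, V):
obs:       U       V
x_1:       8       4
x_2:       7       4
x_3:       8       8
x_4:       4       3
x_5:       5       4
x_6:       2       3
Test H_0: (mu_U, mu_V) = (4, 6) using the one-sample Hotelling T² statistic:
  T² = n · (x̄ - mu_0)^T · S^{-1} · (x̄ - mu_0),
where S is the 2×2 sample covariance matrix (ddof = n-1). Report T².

Step 1 — sample mean vector:
  mean(U) = (8 + 7 + 8 + 4 + 5 + 2) / 6 = 34/6 = 5.6667
  mean(V) = (4 + 4 + 8 + 3 + 4 + 3) / 6 = 26/6 = 4.3333
  x̄ = (5.6667, 4.3333),  deviation x̄ - mu_0 = (5.6667, 4.3333) - (4, 6) = (1.6667, -1.6667).

Step 2 — sample covariance matrix, S[i,j] = (1/(n-1)) · Σ_k (x_{k,i} - mean_i) · (x_{k,j} - mean_j), divisor n-1 = 5:
  S[U,U] = ((2.3333)·(2.3333) + (1.3333)·(1.3333) + (2.3333)·(2.3333) + (-1.6667)·(-1.6667) + (-0.6667)·(-0.6667) + (-3.6667)·(-3.6667)) / 5 = 29.3333/5 = 5.8667
  S[U,V] = ((2.3333)·(-0.3333) + (1.3333)·(-0.3333) + (2.3333)·(3.6667) + (-1.6667)·(-1.3333) + (-0.6667)·(-0.3333) + (-3.6667)·(-1.3333)) / 5 = 14.6667/5 = 2.9333
  S[V,V] = ((-0.3333)·(-0.3333) + (-0.3333)·(-0.3333) + (3.6667)·(3.6667) + (-1.3333)·(-1.3333) + (-0.3333)·(-0.3333) + (-1.3333)·(-1.3333)) / 5 = 17.3333/5 = 3.4667
  S = [[5.8667, 2.9333],
 [2.9333, 3.4667]].

Step 3 — invert S. det(S) = 5.8667·3.4667 - (2.9333)² = 11.7333.
  S^{-1} = (1/det) · [[d, -b], [-b, a]] = [[0.2955, -0.25],
 [-0.25, 0.5]].

Step 4 — quadratic form (x̄ - mu_0)^T · S^{-1} · (x̄ - mu_0):
  S^{-1} · (x̄ - mu_0) = (0.9091, -1.25),
  (x̄ - mu_0)^T · [...] = (1.6667)·(0.9091) + (-1.6667)·(-1.25) = 3.5985.

Step 5 — scale by n: T² = 6 · 3.5985 = 21.5909.

T² ≈ 21.5909


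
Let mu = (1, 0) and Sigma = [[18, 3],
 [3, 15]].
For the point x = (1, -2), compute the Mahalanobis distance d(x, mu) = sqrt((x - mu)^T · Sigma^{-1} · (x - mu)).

Step 1 — centre the observation: (x - mu) = (0, -2).

Step 2 — invert Sigma. det(Sigma) = 18·15 - (3)² = 261.
  Sigma^{-1} = (1/det) · [[d, -b], [-b, a]] = [[0.0575, -0.0115],
 [-0.0115, 0.069]].

Step 3 — form the quadratic (x - mu)^T · Sigma^{-1} · (x - mu):
  Sigma^{-1} · (x - mu) = (0.023, -0.1379).
  (x - mu)^T · [Sigma^{-1} · (x - mu)] = (0)·(0.023) + (-2)·(-0.1379) = 0.2759.

Step 4 — take square root: d = √(0.2759) ≈ 0.5252.

d(x, mu) = √(0.2759) ≈ 0.5252


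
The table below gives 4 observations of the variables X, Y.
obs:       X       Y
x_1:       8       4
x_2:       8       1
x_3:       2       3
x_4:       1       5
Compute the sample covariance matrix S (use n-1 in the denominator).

Step 1 — column means:
  mean(X) = (8 + 8 + 2 + 1) / 4 = 19/4 = 4.75
  mean(Y) = (4 + 1 + 3 + 5) / 4 = 13/4 = 3.25

Step 2 — sample covariance S[i,j] = (1/(n-1)) · Σ_k (x_{k,i} - mean_i) · (x_{k,j} - mean_j), with n-1 = 3.
  S[X,X] = ((3.25)·(3.25) + (3.25)·(3.25) + (-2.75)·(-2.75) + (-3.75)·(-3.75)) / 3 = 42.75/3 = 14.25
  S[X,Y] = ((3.25)·(0.75) + (3.25)·(-2.25) + (-2.75)·(-0.25) + (-3.75)·(1.75)) / 3 = -10.75/3 = -3.5833
  S[Y,Y] = ((0.75)·(0.75) + (-2.25)·(-2.25) + (-0.25)·(-0.25) + (1.75)·(1.75)) / 3 = 8.75/3 = 2.9167

S is symmetric (S[j,i] = S[i,j]). Assembling:

S = [[14.25, -3.5833],
 [-3.5833, 2.9167]]


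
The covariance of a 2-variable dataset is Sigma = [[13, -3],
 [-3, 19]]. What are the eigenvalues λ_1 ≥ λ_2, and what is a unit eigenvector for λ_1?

Step 1 — characteristic polynomial of 2×2 Sigma:
  det(Sigma - λI) = λ² - trace · λ + det = 0.
  trace = 13 + 19 = 32, det = 13·19 - (-3)² = 238.
Step 2 — discriminant:
  Δ = trace² - 4·det = 1024 - 952 = 72.
Step 3 — eigenvalues:
  λ = (trace ± √Δ)/2 = (32 ± 8.4853)/2,
  λ_1 = 20.2426,  λ_2 = 11.7574.

Step 4 — unit eigenvector for λ_1: solve (Sigma - λ_1 I)v = 0. First row:
  (13 - 20.2426)·v_x + (-3)·v_y = 0, i.e. (-7.2426)·v_x + (-3)·v_y = 0,
  so v ∝ (b, λ_1 - a) = (-3, 7.2426); multiply by -1 so the first entry is positive: u = (3, -7.2426).
  ||u|| = √((3)² + (-7.2426)²) = √(61.4558) ≈ 7.8394,
  v_1 = u/||u|| ≈ (0.3827, -0.9239) (||v_1|| = 1).

λ_1 = 20.2426,  λ_2 = 11.7574;  v_1 ≈ (0.3827, -0.9239)


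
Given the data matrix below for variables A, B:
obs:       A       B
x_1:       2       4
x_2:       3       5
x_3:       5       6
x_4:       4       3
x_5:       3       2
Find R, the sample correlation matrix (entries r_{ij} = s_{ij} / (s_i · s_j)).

Step 1 — column means:
  mean(A) = (2 + 3 + 5 + 4 + 3) / 5 = 17/5 = 3.4
  mean(B) = (4 + 5 + 6 + 3 + 2) / 5 = 20/5 = 4

Step 2 — sample variances and covariances s[i,j] = (1/(n-1)) · Σ_k (x_{k,i} - mean_i) · (x_{k,j} - mean_j), with n-1 = 4:
  s[A,A] = ((-1.4)·(-1.4) + (-0.4)·(-0.4) + (1.6)·(1.6) + (0.6)·(0.6) + (-0.4)·(-0.4)) / 4 = 5.2/4 = 1.3
  s[A,B] = ((-1.4)·(0) + (-0.4)·(1) + (1.6)·(2) + (0.6)·(-1) + (-0.4)·(-2)) / 4 = 3/4 = 0.75
  s[B,B] = ((0)·(0) + (1)·(1) + (2)·(2) + (-1)·(-1) + (-2)·(-2)) / 4 = 10/4 = 2.5
  Sample standard deviations s_i = √(s[i,i]):
  s(A) = √(1.3) = 1.1402
  s(B) = √(2.5) = 1.5811

Step 3 — r_{ij} = s_{ij} / (s_i · s_j):
  r[A,A] = 1 (diagonal).
  r[A,B] = 0.75 / (1.1402 · 1.5811) = 0.75 / 1.8028 = 0.416
  r[B,B] = 1 (diagonal).

R is symmetric with unit diagonal. Assembling:

R = [[1, 0.416],
 [0.416, 1]]


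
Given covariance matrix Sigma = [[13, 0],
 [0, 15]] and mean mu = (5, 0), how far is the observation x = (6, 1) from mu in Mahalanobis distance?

Step 1 — centre the observation: (x - mu) = (1, 1).

Step 2 — invert Sigma. det(Sigma) = 13·15 - (0)² = 195.
  Sigma^{-1} = (1/det) · [[d, -b], [-b, a]] = [[0.0769, 0],
 [0, 0.0667]].

Step 3 — form the quadratic (x - mu)^T · Sigma^{-1} · (x - mu):
  Sigma^{-1} · (x - mu) = (0.0769, 0.0667).
  (x - mu)^T · [Sigma^{-1} · (x - mu)] = (1)·(0.0769) + (1)·(0.0667) = 0.1436.

Step 4 — take square root: d = √(0.1436) ≈ 0.3789.

d(x, mu) = √(0.1436) ≈ 0.3789


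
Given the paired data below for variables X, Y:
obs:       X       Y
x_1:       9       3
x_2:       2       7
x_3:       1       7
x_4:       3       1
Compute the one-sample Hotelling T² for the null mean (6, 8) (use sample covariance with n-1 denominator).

Step 1 — sample mean vector:
  mean(X) = (9 + 2 + 1 + 3) / 4 = 15/4 = 3.75
  mean(Y) = (3 + 7 + 7 + 1) / 4 = 18/4 = 4.5
  x̄ = (3.75, 4.5),  deviation x̄ - mu_0 = (3.75, 4.5) - (6, 8) = (-2.25, -3.5).

Step 2 — sample covariance matrix, S[i,j] = (1/(n-1)) · Σ_k (x_{k,i} - mean_i) · (x_{k,j} - mean_j), divisor n-1 = 3:
  S[X,X] = ((5.25)·(5.25) + (-1.75)·(-1.75) + (-2.75)·(-2.75) + (-0.75)·(-0.75)) / 3 = 38.75/3 = 12.9167
  S[X,Y] = ((5.25)·(-1.5) + (-1.75)·(2.5) + (-2.75)·(2.5) + (-0.75)·(-3.5)) / 3 = -16.5/3 = -5.5
  S[Y,Y] = ((-1.5)·(-1.5) + (2.5)·(2.5) + (2.5)·(2.5) + (-3.5)·(-3.5)) / 3 = 27/3 = 9
  S = [[12.9167, -5.5],
 [-5.5, 9]].

Step 3 — invert S. det(S) = 12.9167·9 - (-5.5)² = 86.
  S^{-1} = (1/det) · [[d, -b], [-b, a]] = [[0.1047, 0.064],
 [0.064, 0.1502]].

Step 4 — quadratic form (x̄ - mu_0)^T · S^{-1} · (x̄ - mu_0):
  S^{-1} · (x̄ - mu_0) = (-0.4593, -0.6696),
  (x̄ - mu_0)^T · [...] = (-2.25)·(-0.4593) + (-3.5)·(-0.6696) = 3.3769.

Step 5 — scale by n: T² = 4 · 3.3769 = 13.5078.

T² ≈ 13.5078


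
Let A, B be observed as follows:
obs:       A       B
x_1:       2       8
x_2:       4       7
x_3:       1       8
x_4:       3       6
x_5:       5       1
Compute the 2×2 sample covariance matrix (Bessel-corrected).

Step 1 — column means:
  mean(A) = (2 + 4 + 1 + 3 + 5) / 5 = 15/5 = 3
  mean(B) = (8 + 7 + 8 + 6 + 1) / 5 = 30/5 = 6

Step 2 — sample covariance S[i,j] = (1/(n-1)) · Σ_k (x_{k,i} - mean_i) · (x_{k,j} - mean_j), with n-1 = 4.
  S[A,A] = ((-1)·(-1) + (1)·(1) + (-2)·(-2) + (0)·(0) + (2)·(2)) / 4 = 10/4 = 2.5
  S[A,B] = ((-1)·(2) + (1)·(1) + (-2)·(2) + (0)·(0) + (2)·(-5)) / 4 = -15/4 = -3.75
  S[B,B] = ((2)·(2) + (1)·(1) + (2)·(2) + (0)·(0) + (-5)·(-5)) / 4 = 34/4 = 8.5

S is symmetric (S[j,i] = S[i,j]). Assembling:

S = [[2.5, -3.75],
 [-3.75, 8.5]]


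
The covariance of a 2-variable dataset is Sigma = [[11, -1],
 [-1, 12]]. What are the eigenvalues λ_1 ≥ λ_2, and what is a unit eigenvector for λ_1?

Step 1 — characteristic polynomial of 2×2 Sigma:
  det(Sigma - λI) = λ² - trace · λ + det = 0.
  trace = 11 + 12 = 23, det = 11·12 - (-1)² = 131.
Step 2 — discriminant:
  Δ = trace² - 4·det = 529 - 524 = 5.
Step 3 — eigenvalues:
  λ = (trace ± √Δ)/2 = (23 ± 2.2361)/2,
  λ_1 = 12.618,  λ_2 = 10.382.

Step 4 — unit eigenvector for λ_1: solve (Sigma - λ_1 I)v = 0. First row:
  (11 - 12.618)·v_x + (-1)·v_y = 0, i.e. (-1.618)·v_x + (-1)·v_y = 0,
  so v ∝ (b, λ_1 - a) = (-1, 1.618); multiply by -1 so the first entry is positive: u = (1, -1.618).
  ||u|| = √((1)² + (-1.618)²) = √(3.618) ≈ 1.9021,
  v_1 = u/||u|| ≈ (0.5257, -0.8507) (||v_1|| = 1).

λ_1 = 12.618,  λ_2 = 10.382;  v_1 ≈ (0.5257, -0.8507)


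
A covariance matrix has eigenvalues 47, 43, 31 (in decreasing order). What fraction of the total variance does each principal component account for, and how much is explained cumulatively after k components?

Step 1 — total variance = trace(Sigma) = Σ λ_i = 47 + 43 + 31 = 121.

Step 2 — fraction explained by component i = λ_i / Σ λ:
  PC1: 47/121 = 0.3884
  PC2: 43/121 = 0.3554
  PC3: 31/121 = 0.2562

Step 3 — cumulative fraction after k components = (λ_1 + ... + λ_k) / Σ λ:
  k = 1: 47/121 = 0.3884
  k = 2: (47 + 43)/121 = 90/121 = 0.7438
  k = 3: (47 + 43 + 31)/121 = 121/121 = 1

Summary (fraction, with percent):

explained: PC1 0.3884 (38.84%), PC2 0.3554 (35.54%), PC3 0.2562 (25.62%);  cumulative: 0.3884, 0.7438, 1


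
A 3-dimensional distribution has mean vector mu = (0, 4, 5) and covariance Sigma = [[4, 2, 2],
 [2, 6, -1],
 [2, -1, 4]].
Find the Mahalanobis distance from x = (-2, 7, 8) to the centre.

Step 1 — centre the observation: (x - mu) = (-2, 3, 3).

Step 2 — invert Sigma (cofactor / det for 3×3, or solve directly):
  Sigma^{-1} = [[0.5227, -0.2273, -0.3182],
 [-0.2273, 0.2727, 0.1818],
 [-0.3182, 0.1818, 0.4545]].

Step 3 — form the quadratic (x - mu)^T · Sigma^{-1} · (x - mu):
  Sigma^{-1} · (x - mu) = (-2.6818, 1.8182, 2.5455).
  (x - mu)^T · [Sigma^{-1} · (x - mu)] = (-2)·(-2.6818) + (3)·(1.8182) + (3)·(2.5455) = 18.4545.

Step 4 — take square root: d = √(18.4545) ≈ 4.2959.

d(x, mu) = √(18.4545) ≈ 4.2959


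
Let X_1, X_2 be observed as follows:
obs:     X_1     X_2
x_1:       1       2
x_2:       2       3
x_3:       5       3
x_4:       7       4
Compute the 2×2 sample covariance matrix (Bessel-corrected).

Step 1 — column means:
  mean(X_1) = (1 + 2 + 5 + 7) / 4 = 15/4 = 3.75
  mean(X_2) = (2 + 3 + 3 + 4) / 4 = 12/4 = 3

Step 2 — sample covariance S[i,j] = (1/(n-1)) · Σ_k (x_{k,i} - mean_i) · (x_{k,j} - mean_j), with n-1 = 3.
  S[X_1,X_1] = ((-2.75)·(-2.75) + (-1.75)·(-1.75) + (1.25)·(1.25) + (3.25)·(3.25)) / 3 = 22.75/3 = 7.5833
  S[X_1,X_2] = ((-2.75)·(-1) + (-1.75)·(0) + (1.25)·(0) + (3.25)·(1)) / 3 = 6/3 = 2
  S[X_2,X_2] = ((-1)·(-1) + (0)·(0) + (0)·(0) + (1)·(1)) / 3 = 2/3 = 0.6667

S is symmetric (S[j,i] = S[i,j]). Assembling:

S = [[7.5833, 2],
 [2, 0.6667]]


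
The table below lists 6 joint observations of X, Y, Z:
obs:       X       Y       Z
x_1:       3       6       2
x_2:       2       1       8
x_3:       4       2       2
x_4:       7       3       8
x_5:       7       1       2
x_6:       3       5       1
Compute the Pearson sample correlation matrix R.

Step 1 — column means:
  mean(X) = (3 + 2 + 4 + 7 + 7 + 3) / 6 = 26/6 = 4.3333
  mean(Y) = (6 + 1 + 2 + 3 + 1 + 5) / 6 = 18/6 = 3
  mean(Z) = (2 + 8 + 2 + 8 + 2 + 1) / 6 = 23/6 = 3.8333

Step 2 — sample variances and covariances s[i,j] = (1/(n-1)) · Σ_k (x_{k,i} - mean_i) · (x_{k,j} - mean_j), with n-1 = 5:
  s[X,X] = ((-1.3333)·(-1.3333) + (-2.3333)·(-2.3333) + (-0.3333)·(-0.3333) + (2.6667)·(2.6667) + (2.6667)·(2.6667) + (-1.3333)·(-1.3333)) / 5 = 23.3333/5 = 4.6667
  s[X,Y] = ((-1.3333)·(3) + (-2.3333)·(-2) + (-0.3333)·(-1) + (2.6667)·(0) + (2.6667)·(-2) + (-1.3333)·(2)) / 5 = -7/5 = -1.4
  s[X,Z] = ((-1.3333)·(-1.8333) + (-2.3333)·(4.1667) + (-0.3333)·(-1.8333) + (2.6667)·(4.1667) + (2.6667)·(-1.8333) + (-1.3333)·(-2.8333)) / 5 = 3.3333/5 = 0.6667
  s[Y,Y] = ((3)·(3) + (-2)·(-2) + (-1)·(-1) + (0)·(0) + (-2)·(-2) + (2)·(2)) / 5 = 22/5 = 4.4
  s[Y,Z] = ((3)·(-1.8333) + (-2)·(4.1667) + (-1)·(-1.8333) + (0)·(4.1667) + (-2)·(-1.8333) + (2)·(-2.8333)) / 5 = -14/5 = -2.8
  s[Z,Z] = ((-1.8333)·(-1.8333) + (4.1667)·(4.1667) + (-1.8333)·(-1.8333) + (4.1667)·(4.1667) + (-1.8333)·(-1.8333) + (-2.8333)·(-2.8333)) / 5 = 52.8333/5 = 10.5667
  Sample standard deviations s_i = √(s[i,i]):
  s(X) = √(4.6667) = 2.1602
  s(Y) = √(4.4) = 2.0976
  s(Z) = √(10.5667) = 3.2506

Step 3 — r_{ij} = s_{ij} / (s_i · s_j):
  r[X,X] = 1 (diagonal).
  r[X,Y] = -1.4 / (2.1602 · 2.0976) = -1.4 / 4.5314 = -0.309
  r[X,Z] = 0.6667 / (2.1602 · 3.2506) = 0.6667 / 7.0222 = 0.0949
  r[Y,Y] = 1 (diagonal).
  r[Y,Z] = -2.8 / (2.0976 · 3.2506) = -2.8 / 6.8186 = -0.4106
  r[Z,Z] = 1 (diagonal).

R is symmetric with unit diagonal. Assembling:

R = [[1, -0.309, 0.0949],
 [-0.309, 1, -0.4106],
 [0.0949, -0.4106, 1]]
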